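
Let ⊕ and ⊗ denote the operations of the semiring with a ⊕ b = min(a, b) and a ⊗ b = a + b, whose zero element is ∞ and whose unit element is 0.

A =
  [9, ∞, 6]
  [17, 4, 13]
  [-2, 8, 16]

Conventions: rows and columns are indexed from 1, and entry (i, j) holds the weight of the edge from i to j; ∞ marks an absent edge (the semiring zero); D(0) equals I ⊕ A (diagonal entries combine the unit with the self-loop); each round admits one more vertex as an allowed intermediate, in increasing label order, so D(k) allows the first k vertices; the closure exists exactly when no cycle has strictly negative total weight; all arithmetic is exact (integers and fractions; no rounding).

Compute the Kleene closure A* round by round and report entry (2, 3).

D(0):
  [0, ∞, 6]
  [17, 0, 13]
  [-2, 8, 0]
D(1):
  [0, ∞, 6]
  [17, 0, 13]
  [-2, 8, 0]
D(2):
  [0, ∞, 6]
  [17, 0, 13]
  [-2, 8, 0]
D(3):
  [0, 14, 6]
  [11, 0, 13]
  [-2, 8, 0]
Answer: A*[2][3] = 13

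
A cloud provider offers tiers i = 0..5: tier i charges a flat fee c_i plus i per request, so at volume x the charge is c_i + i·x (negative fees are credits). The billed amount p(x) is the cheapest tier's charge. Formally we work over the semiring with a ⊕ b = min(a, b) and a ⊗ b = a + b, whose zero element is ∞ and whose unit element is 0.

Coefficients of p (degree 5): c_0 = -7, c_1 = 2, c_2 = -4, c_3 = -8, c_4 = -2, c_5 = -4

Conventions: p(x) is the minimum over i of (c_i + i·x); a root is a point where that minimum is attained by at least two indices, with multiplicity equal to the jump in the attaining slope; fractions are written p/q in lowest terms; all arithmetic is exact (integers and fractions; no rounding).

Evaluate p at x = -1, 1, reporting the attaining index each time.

p(-1) = min(-7+0·(-1)=-7, 2+1·(-1)=1, -4+2·(-1)=-6, -8+3·(-1)=-11, -2+4·(-1)=-6, -4+5·(-1)=-9) = -11 (attained by i=3)
p(1) = min(-7+0·1=-7, 2+1·1=3, -4+2·1=-2, -8+3·1=-5, -2+4·1=2, -4+5·1=1) = -7 (attained by i=0)
Answer: p(-1) = -11; p(1) = -7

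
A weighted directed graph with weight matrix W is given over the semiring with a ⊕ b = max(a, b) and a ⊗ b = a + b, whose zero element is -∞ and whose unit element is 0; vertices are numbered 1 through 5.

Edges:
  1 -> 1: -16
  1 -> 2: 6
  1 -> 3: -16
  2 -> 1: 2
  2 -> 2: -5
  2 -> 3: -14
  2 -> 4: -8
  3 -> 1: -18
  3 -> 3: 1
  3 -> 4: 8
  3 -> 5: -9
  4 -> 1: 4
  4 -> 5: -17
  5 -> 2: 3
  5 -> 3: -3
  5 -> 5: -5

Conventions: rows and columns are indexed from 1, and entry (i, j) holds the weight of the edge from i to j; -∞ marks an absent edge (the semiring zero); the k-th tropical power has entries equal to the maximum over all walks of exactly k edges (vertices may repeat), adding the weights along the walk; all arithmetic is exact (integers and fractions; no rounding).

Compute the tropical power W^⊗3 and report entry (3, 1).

W^⊗2:
  [8, 1, -8, -2, -25]
  [-3, 8, -13, -6, -23]
  [12, -6, 2, 9, -8]
  [-12, 10, -12, -∞, -22]
  [5, -2, -2, 5, -10]
W^⊗3:
  [3, 14, -7, 0, -17]
  [10, 3, -6, 0, -22]
  [13, 18, 3, 10, -7]
  [12, 5, -4, 2, -21]
  [9, 11, -1, 6, -11]
Key observation: the optimum is the walk 3->3->4->1, with weight 1 + 8 + 4 = 13.
Optimal value attained by: walk 3->3->4->1.
Answer: (W^⊗3)[3][1] = 13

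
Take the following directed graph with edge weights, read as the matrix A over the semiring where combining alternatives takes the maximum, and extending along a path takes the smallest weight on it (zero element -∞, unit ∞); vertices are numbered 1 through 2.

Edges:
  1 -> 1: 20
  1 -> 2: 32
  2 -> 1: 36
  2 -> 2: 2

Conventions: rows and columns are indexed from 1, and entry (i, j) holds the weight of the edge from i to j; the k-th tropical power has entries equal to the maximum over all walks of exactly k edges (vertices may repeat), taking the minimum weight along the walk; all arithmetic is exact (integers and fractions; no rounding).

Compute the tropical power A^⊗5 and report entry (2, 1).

A^⊗2:
  [32, 20]
  [20, 32]
A^⊗3:
  [20, 32]
  [32, 20]
A^⊗4:
  [32, 20]
  [20, 32]
A^⊗5:
  [20, 32]
  [32, 20]
Key observation: the optimum is the walk 2->1->2->1->2->1, with weight 36 min 32 min 36 min 32 min 36 = 32.
Optimal value attained by: walk 2->1->2->1->2->1.
Answer: (A^⊗5)[2][1] = 32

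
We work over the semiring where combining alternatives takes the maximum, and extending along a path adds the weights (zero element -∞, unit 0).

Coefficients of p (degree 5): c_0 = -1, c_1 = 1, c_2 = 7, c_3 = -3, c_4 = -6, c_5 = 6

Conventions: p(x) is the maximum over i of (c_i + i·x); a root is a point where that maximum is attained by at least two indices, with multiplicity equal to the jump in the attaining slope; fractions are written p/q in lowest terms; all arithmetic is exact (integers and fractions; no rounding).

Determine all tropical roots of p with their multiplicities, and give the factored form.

hull edge (i=0, c=-1) to (i=2, c=7): slope 4, span 2
hull edge (i=2, c=7) to (i=5, c=6): slope -1/3, span 3
Factored form: p(x) = 6 ⊗ (x ⊕ (-4)) ⊗ (x ⊕ (-4)) ⊗ (x ⊕ 1/3) ⊗ (x ⊕ 1/3) ⊗ (x ⊕ 1/3)
Answer: roots = -4 (mult 2), 1/3 (mult 3)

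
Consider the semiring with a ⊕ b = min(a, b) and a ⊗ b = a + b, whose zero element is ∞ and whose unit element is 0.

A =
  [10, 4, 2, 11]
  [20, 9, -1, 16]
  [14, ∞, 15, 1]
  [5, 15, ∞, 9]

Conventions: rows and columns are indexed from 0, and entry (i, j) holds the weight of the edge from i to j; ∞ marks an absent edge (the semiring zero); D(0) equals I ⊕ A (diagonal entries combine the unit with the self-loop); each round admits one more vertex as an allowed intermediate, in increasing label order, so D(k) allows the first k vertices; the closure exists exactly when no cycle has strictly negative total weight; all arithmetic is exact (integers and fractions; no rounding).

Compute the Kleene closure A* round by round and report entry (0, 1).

D(0):
  [0, 4, 2, 11]
  [20, 0, -1, 16]
  [14, ∞, 0, 1]
  [5, 15, ∞, 0]
D(1):
  [0, 4, 2, 11]
  [20, 0, -1, 16]
  [14, 18, 0, 1]
  [5, 9, 7, 0]
D(2):
  [0, 4, 2, 11]
  [20, 0, -1, 16]
  [14, 18, 0, 1]
  [5, 9, 7, 0]
D(3):
  [0, 4, 2, 3]
  [13, 0, -1, 0]
  [14, 18, 0, 1]
  [5, 9, 7, 0]
D(4):
  [0, 4, 2, 3]
  [5, 0, -1, 0]
  [6, 10, 0, 1]
  [5, 9, 7, 0]
Answer: A*[0][1] = 4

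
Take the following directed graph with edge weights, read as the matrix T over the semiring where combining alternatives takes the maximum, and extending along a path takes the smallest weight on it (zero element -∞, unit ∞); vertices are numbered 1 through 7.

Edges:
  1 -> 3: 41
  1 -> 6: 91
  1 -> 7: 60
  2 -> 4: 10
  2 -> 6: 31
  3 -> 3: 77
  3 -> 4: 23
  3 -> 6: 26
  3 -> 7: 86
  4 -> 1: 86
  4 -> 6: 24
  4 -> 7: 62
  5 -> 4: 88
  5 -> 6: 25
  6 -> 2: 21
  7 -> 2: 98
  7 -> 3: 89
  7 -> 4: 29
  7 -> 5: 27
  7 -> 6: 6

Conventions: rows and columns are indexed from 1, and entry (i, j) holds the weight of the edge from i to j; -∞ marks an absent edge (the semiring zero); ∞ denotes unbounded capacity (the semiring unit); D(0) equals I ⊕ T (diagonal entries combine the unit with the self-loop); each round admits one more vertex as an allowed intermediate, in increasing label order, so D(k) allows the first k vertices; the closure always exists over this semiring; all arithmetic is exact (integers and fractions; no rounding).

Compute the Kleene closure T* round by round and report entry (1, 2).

D(0):
  [∞, -∞, 41, -∞, -∞, 91, 60]
  [-∞, ∞, -∞, 10, -∞, 31, -∞]
  [-∞, -∞, ∞, 23, -∞, 26, 86]
  [86, -∞, -∞, ∞, -∞, 24, 62]
  [-∞, -∞, -∞, 88, ∞, 25, -∞]
  [-∞, 21, -∞, -∞, -∞, ∞, -∞]
  [-∞, 98, 89, 29, 27, 6, ∞]
D(1):
  [∞, -∞, 41, -∞, -∞, 91, 60]
  [-∞, ∞, -∞, 10, -∞, 31, -∞]
  [-∞, -∞, ∞, 23, -∞, 26, 86]
  [86, -∞, 41, ∞, -∞, 86, 62]
  [-∞, -∞, -∞, 88, ∞, 25, -∞]
  [-∞, 21, -∞, -∞, -∞, ∞, -∞]
  [-∞, 98, 89, 29, 27, 6, ∞]
D(2):
  [∞, -∞, 41, -∞, -∞, 91, 60]
  [-∞, ∞, -∞, 10, -∞, 31, -∞]
  [-∞, -∞, ∞, 23, -∞, 26, 86]
  [86, -∞, 41, ∞, -∞, 86, 62]
  [-∞, -∞, -∞, 88, ∞, 25, -∞]
  [-∞, 21, -∞, 10, -∞, ∞, -∞]
  [-∞, 98, 89, 29, 27, 31, ∞]
D(3):
  [∞, -∞, 41, 23, -∞, 91, 60]
  [-∞, ∞, -∞, 10, -∞, 31, -∞]
  [-∞, -∞, ∞, 23, -∞, 26, 86]
  [86, -∞, 41, ∞, -∞, 86, 62]
  [-∞, -∞, -∞, 88, ∞, 25, -∞]
  [-∞, 21, -∞, 10, -∞, ∞, -∞]
  [-∞, 98, 89, 29, 27, 31, ∞]
D(4):
  [∞, -∞, 41, 23, -∞, 91, 60]
  [10, ∞, 10, 10, -∞, 31, 10]
  [23, -∞, ∞, 23, -∞, 26, 86]
  [86, -∞, 41, ∞, -∞, 86, 62]
  [86, -∞, 41, 88, ∞, 86, 62]
  [10, 21, 10, 10, -∞, ∞, 10]
  [29, 98, 89, 29, 27, 31, ∞]
D(5):
  [∞, -∞, 41, 23, -∞, 91, 60]
  [10, ∞, 10, 10, -∞, 31, 10]
  [23, -∞, ∞, 23, -∞, 26, 86]
  [86, -∞, 41, ∞, -∞, 86, 62]
  [86, -∞, 41, 88, ∞, 86, 62]
  [10, 21, 10, 10, -∞, ∞, 10]
  [29, 98, 89, 29, 27, 31, ∞]
D(6):
  [∞, 21, 41, 23, -∞, 91, 60]
  [10, ∞, 10, 10, -∞, 31, 10]
  [23, 21, ∞, 23, -∞, 26, 86]
  [86, 21, 41, ∞, -∞, 86, 62]
  [86, 21, 41, 88, ∞, 86, 62]
  [10, 21, 10, 10, -∞, ∞, 10]
  [29, 98, 89, 29, 27, 31, ∞]
D(7):
  [∞, 60, 60, 29, 27, 91, 60]
  [10, ∞, 10, 10, 10, 31, 10]
  [29, 86, ∞, 29, 27, 31, 86]
  [86, 62, 62, ∞, 27, 86, 62]
  [86, 62, 62, 88, ∞, 86, 62]
  [10, 21, 10, 10, 10, ∞, 10]
  [29, 98, 89, 29, 27, 31, ∞]
Answer: T*[1][2] = 60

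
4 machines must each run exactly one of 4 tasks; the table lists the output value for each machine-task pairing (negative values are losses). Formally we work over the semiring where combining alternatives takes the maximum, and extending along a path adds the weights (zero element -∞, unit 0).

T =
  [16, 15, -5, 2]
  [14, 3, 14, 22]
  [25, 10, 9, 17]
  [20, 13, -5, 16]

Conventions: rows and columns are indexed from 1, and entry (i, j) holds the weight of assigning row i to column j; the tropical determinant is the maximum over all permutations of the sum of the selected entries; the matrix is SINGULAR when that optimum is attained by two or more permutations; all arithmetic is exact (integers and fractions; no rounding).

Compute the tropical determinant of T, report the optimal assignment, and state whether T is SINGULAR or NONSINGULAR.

σ = (1, 2, 3, 4): 16 + 3 + 9 + 16 = 44
σ = (1, 2, 4, 3): 16 + 3 + 17 + (-5) = 31
σ = (1, 3, 2, 4): 16 + 14 + 10 + 16 = 56
σ = (1, 3, 4, 2): 16 + 14 + 17 + 13 = 60
σ = (1, 4, 2, 3): 16 + 22 + 10 + (-5) = 43
σ = (1, 4, 3, 2): 16 + 22 + 9 + 13 = 60
σ = (2, 1, 3, 4): 15 + 14 + 9 + 16 = 54
σ = (2, 1, 4, 3): 15 + 14 + 17 + (-5) = 41
σ = (2, 3, 1, 4): 15 + 14 + 25 + 16 = 70
σ = (2, 3, 4, 1): 15 + 14 + 17 + 20 = 66
σ = (2, 4, 1, 3): 15 + 22 + 25 + (-5) = 57
σ = (2, 4, 3, 1): 15 + 22 + 9 + 20 = 66
σ = (3, 1, 2, 4): (-5) + 14 + 10 + 16 = 35
σ = (3, 1, 4, 2): (-5) + 14 + 17 + 13 = 39
σ = (3, 2, 1, 4): (-5) + 3 + 25 + 16 = 39
σ = (3, 2, 4, 1): (-5) + 3 + 17 + 20 = 35
σ = (3, 4, 1, 2): (-5) + 22 + 25 + 13 = 55
σ = (3, 4, 2, 1): (-5) + 22 + 10 + 20 = 47
σ = (4, 1, 2, 3): 2 + 14 + 10 + (-5) = 21
σ = (4, 1, 3, 2): 2 + 14 + 9 + 13 = 38
σ = (4, 2, 1, 3): 2 + 3 + 25 + (-5) = 25
σ = (4, 2, 3, 1): 2 + 3 + 9 + 20 = 34
σ = (4, 3, 1, 2): 2 + 14 + 25 + 13 = 54
σ = (4, 3, 2, 1): 2 + 14 + 10 + 20 = 46
Optimal value attained by: σ = (2, 3, 1, 4).
Answer: det⊕(T) = 70; verdict: NONSINGULAR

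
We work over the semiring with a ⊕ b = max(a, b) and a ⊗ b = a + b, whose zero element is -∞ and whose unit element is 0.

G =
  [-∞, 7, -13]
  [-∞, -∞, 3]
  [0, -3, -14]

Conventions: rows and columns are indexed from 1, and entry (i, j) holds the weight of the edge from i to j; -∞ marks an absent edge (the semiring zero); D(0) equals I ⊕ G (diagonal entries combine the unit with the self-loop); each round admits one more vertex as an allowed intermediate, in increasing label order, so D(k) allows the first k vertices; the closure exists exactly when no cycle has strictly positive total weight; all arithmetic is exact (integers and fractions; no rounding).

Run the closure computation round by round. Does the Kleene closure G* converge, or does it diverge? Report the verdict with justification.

D(0):
  [0, 7, -13]
  [-∞, 0, 3]
  [0, -3, 0]
D(1):
  [0, 7, -13]
  [-∞, 0, 3]
  [0, 7, 0]
Detection: at round 2, diagonal entry (3, 3) turns strictly positive.
Key observation: the cycle 3->1->2->3 has total weight 0 + 7 + 3, which is strictly positive.
Answer: DIVERGES — positive cycle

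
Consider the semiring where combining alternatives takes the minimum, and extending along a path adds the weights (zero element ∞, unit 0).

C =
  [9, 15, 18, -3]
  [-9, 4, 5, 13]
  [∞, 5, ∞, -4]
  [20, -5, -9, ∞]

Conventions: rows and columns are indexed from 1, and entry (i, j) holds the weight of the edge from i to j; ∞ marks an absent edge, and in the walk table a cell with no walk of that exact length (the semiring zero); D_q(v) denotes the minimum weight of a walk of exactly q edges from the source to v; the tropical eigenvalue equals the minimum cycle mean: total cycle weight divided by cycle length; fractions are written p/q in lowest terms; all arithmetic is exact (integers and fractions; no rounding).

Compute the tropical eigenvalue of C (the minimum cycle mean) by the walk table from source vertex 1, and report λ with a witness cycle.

q=0: [0, ∞, ∞, ∞]
q=1: [9, 15, 18, -3]
q=2: [6, -8, -12, 6]
q=3: [-17, -7, -3, -16]
q=4: [-16, -21, -25, -20]
Optimal cycle mean attained by: cycle 3->4->3, total (-4) + (-9), length 2.
Answer: λ = -13/2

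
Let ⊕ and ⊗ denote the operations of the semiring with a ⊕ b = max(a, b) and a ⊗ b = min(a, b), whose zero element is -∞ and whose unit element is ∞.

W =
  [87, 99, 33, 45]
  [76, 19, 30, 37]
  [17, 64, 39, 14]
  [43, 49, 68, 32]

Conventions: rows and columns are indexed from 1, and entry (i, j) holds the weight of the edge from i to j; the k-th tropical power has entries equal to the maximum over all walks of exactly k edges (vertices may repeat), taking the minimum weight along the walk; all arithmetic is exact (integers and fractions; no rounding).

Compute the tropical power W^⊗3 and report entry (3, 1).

W^⊗2:
  [87, 87, 45, 45]
  [76, 76, 37, 45]
  [64, 39, 39, 37]
  [49, 64, 39, 43]
W^⊗3:
  [87, 87, 45, 45]
  [76, 76, 45, 45]
  [64, 64, 39, 45]
  [64, 49, 43, 45]
Key observation: the optimum is the walk 3->2->1->1, with weight 64 min 76 min 87 = 64.
Optimal value attained by: walk 3->2->1->1.
Answer: (W^⊗3)[3][1] = 64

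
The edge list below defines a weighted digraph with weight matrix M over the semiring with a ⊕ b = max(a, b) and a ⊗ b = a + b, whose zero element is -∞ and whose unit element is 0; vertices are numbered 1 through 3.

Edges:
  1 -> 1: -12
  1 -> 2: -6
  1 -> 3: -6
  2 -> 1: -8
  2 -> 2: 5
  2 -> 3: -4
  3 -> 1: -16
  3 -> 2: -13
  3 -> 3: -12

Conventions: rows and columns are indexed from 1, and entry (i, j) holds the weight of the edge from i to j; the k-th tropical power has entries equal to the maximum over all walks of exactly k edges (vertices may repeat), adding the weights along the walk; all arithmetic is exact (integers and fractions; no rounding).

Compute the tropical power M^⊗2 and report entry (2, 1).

M^⊗2:
  [-14, -1, -10]
  [-3, 10, 1]
  [-21, -8, -17]
Key observation: the optimum is the walk 2->2->1, with weight 5 + (-8) = -3.
Optimal value attained by: walk 2->2->1.
Answer: (M^⊗2)[2][1] = -3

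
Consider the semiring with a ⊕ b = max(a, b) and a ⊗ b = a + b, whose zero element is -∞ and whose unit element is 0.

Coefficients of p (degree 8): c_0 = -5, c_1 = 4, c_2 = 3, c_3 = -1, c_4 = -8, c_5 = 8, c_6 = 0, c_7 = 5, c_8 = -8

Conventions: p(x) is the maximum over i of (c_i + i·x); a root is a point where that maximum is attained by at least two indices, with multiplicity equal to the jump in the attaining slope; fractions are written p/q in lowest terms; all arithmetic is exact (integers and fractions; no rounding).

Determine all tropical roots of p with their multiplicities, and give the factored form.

hull edge (i=0, c=-5) to (i=1, c=4): slope 9, span 1
hull edge (i=1, c=4) to (i=5, c=8): slope 1, span 4
hull edge (i=5, c=8) to (i=7, c=5): slope -3/2, span 2
hull edge (i=7, c=5) to (i=8, c=-8): slope -13, span 1
Factored form: p(x) = -8 ⊗ (x ⊕ (-9)) ⊗ (x ⊕ (-1)) ⊗ (x ⊕ (-1)) ⊗ (x ⊕ (-1)) ⊗ (x ⊕ (-1)) ⊗ (x ⊕ 3/2) ⊗ (x ⊕ 3/2) ⊗ (x ⊕ 13)
Answer: roots = -9 (mult 1), -1 (mult 4), 3/2 (mult 2), 13 (mult 1)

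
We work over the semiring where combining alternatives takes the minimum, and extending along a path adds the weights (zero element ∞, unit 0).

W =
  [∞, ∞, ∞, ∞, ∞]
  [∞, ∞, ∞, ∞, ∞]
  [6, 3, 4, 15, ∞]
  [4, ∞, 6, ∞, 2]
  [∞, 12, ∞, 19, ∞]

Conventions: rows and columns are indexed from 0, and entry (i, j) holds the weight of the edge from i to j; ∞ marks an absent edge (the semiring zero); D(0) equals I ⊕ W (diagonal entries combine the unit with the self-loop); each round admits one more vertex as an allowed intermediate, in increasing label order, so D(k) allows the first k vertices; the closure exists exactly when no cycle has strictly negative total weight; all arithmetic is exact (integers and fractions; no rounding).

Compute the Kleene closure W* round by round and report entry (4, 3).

D(0):
  [0, ∞, ∞, ∞, ∞]
  [∞, 0, ∞, ∞, ∞]
  [6, 3, 0, 15, ∞]
  [4, ∞, 6, 0, 2]
  [∞, 12, ∞, 19, 0]
D(1):
  [0, ∞, ∞, ∞, ∞]
  [∞, 0, ∞, ∞, ∞]
  [6, 3, 0, 15, ∞]
  [4, ∞, 6, 0, 2]
  [∞, 12, ∞, 19, 0]
D(2):
  [0, ∞, ∞, ∞, ∞]
  [∞, 0, ∞, ∞, ∞]
  [6, 3, 0, 15, ∞]
  [4, ∞, 6, 0, 2]
  [∞, 12, ∞, 19, 0]
D(3):
  [0, ∞, ∞, ∞, ∞]
  [∞, 0, ∞, ∞, ∞]
  [6, 3, 0, 15, ∞]
  [4, 9, 6, 0, 2]
  [∞, 12, ∞, 19, 0]
D(4):
  [0, ∞, ∞, ∞, ∞]
  [∞, 0, ∞, ∞, ∞]
  [6, 3, 0, 15, 17]
  [4, 9, 6, 0, 2]
  [23, 12, 25, 19, 0]
D(5):
  [0, ∞, ∞, ∞, ∞]
  [∞, 0, ∞, ∞, ∞]
  [6, 3, 0, 15, 17]
  [4, 9, 6, 0, 2]
  [23, 12, 25, 19, 0]
Answer: W*[4][3] = 19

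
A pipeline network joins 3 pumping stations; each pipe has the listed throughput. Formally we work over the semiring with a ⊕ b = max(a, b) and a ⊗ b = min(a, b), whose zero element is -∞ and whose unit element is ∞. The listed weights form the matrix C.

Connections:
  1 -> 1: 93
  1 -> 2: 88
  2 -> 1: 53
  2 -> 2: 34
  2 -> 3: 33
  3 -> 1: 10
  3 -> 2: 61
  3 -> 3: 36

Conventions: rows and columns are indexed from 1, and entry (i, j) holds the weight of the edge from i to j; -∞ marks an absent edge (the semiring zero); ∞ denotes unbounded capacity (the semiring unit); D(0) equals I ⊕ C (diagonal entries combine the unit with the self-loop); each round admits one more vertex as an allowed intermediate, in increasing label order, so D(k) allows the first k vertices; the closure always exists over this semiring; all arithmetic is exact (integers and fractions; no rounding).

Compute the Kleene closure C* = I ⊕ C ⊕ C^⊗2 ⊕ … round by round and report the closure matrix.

D(0):
  [∞, 88, -∞]
  [53, ∞, 33]
  [10, 61, ∞]
D(1):
  [∞, 88, -∞]
  [53, ∞, 33]
  [10, 61, ∞]
D(2):
  [∞, 88, 33]
  [53, ∞, 33]
  [53, 61, ∞]
D(3):
  [∞, 88, 33]
  [53, ∞, 33]
  [53, 61, ∞]
Answer: C* = [[∞, 88, 33], [53, ∞, 33], [53, 61, ∞]]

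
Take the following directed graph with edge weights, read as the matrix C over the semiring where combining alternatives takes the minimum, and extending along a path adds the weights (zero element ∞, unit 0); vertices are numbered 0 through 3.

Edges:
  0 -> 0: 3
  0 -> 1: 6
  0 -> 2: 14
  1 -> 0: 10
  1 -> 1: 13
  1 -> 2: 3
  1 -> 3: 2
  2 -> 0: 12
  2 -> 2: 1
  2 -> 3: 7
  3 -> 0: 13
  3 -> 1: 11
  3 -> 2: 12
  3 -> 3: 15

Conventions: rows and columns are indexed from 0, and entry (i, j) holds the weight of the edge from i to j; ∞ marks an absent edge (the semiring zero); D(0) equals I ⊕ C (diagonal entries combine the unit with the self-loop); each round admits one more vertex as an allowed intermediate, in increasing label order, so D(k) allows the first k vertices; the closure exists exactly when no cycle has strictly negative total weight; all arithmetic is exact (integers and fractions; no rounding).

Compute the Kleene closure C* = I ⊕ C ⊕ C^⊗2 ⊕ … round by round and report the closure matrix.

D(0):
  [0, 6, 14, ∞]
  [10, 0, 3, 2]
  [12, ∞, 0, 7]
  [13, 11, 12, 0]
D(1):
  [0, 6, 14, ∞]
  [10, 0, 3, 2]
  [12, 18, 0, 7]
  [13, 11, 12, 0]
D(2):
  [0, 6, 9, 8]
  [10, 0, 3, 2]
  [12, 18, 0, 7]
  [13, 11, 12, 0]
D(3):
  [0, 6, 9, 8]
  [10, 0, 3, 2]
  [12, 18, 0, 7]
  [13, 11, 12, 0]
D(4):
  [0, 6, 9, 8]
  [10, 0, 3, 2]
  [12, 18, 0, 7]
  [13, 11, 12, 0]
Answer: C* = [[0, 6, 9, 8], [10, 0, 3, 2], [12, 18, 0, 7], [13, 11, 12, 0]]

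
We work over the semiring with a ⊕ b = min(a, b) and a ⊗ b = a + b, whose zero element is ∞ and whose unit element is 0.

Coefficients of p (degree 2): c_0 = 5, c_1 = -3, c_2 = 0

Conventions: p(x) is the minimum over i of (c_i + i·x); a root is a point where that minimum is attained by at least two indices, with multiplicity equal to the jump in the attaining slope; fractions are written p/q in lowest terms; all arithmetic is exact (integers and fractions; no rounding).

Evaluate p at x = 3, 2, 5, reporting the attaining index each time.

p(3) = min(5+0·3=5, -3+1·3=0, 0+2·3=6) = 0 (attained by i=1)
p(2) = min(5+0·2=5, -3+1·2=-1, 0+2·2=4) = -1 (attained by i=1)
p(5) = min(5+0·5=5, -3+1·5=2, 0+2·5=10) = 2 (attained by i=1)
Answer: p(3) = 0; p(2) = -1; p(5) = 2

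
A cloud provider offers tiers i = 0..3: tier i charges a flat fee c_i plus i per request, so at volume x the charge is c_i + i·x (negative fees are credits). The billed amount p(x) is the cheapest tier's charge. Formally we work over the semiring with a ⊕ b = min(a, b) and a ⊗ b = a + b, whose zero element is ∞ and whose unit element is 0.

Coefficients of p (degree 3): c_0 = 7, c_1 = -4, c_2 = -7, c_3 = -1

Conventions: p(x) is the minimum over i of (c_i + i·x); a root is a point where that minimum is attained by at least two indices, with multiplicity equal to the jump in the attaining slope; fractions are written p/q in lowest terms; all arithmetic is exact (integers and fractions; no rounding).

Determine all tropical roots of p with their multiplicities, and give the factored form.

hull edge (i=0, c=7) to (i=1, c=-4): slope -11, span 1
hull edge (i=1, c=-4) to (i=2, c=-7): slope -3, span 1
hull edge (i=2, c=-7) to (i=3, c=-1): slope 6, span 1
Factored form: p(x) = -1 ⊗ (x ⊕ (-6)) ⊗ (x ⊕ 3) ⊗ (x ⊕ 11)
Answer: roots = -6 (mult 1), 3 (mult 1), 11 (mult 1)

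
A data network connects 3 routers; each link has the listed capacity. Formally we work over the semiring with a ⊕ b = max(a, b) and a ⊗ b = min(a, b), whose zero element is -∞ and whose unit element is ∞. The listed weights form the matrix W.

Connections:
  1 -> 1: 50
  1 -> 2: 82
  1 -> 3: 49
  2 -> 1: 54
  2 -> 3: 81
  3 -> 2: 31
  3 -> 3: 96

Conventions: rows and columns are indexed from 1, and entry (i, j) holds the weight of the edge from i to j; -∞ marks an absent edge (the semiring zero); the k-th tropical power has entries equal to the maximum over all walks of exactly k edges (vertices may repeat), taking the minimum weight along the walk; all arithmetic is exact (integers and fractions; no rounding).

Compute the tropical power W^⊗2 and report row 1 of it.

W^⊗2:
  [54, 50, 81]
  [50, 54, 81]
  [31, 31, 96]
Answer: row 1 of W^⊗2 = [54, 50, 81]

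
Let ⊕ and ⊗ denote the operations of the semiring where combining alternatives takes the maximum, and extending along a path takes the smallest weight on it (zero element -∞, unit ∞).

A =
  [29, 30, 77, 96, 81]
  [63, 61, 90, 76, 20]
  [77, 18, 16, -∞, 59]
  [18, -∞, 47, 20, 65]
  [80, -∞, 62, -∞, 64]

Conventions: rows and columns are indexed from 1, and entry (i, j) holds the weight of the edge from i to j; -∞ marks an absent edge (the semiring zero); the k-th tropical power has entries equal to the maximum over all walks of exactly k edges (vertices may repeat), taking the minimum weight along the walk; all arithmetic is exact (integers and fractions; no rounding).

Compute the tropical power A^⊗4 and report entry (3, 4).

A^⊗2:
  [80, 30, 62, 30, 65]
  [77, 61, 63, 63, 65]
  [59, 30, 77, 77, 77]
  [65, 18, 62, 20, 64]
  [64, 30, 77, 80, 80]
A^⊗3:
  [65, 30, 77, 80, 80]
  [65, 61, 77, 77, 77]
  [77, 30, 62, 59, 65]
  [64, 30, 65, 65, 65]
  [80, 30, 64, 64, 65]
A^⊗4:
  [80, 30, 65, 65, 65]
  [77, 61, 65, 65, 65]
  [65, 30, 77, 77, 77]
  [65, 30, 64, 64, 65]
  [65, 30, 77, 80, 80]
Key observation: the optimum is the walk 3->1->5->1->4, with weight 77 min 81 min 80 min 96 = 77.
Optimal value attained by: walk 3->1->5->1->4.
Answer: (A^⊗4)[3][4] = 77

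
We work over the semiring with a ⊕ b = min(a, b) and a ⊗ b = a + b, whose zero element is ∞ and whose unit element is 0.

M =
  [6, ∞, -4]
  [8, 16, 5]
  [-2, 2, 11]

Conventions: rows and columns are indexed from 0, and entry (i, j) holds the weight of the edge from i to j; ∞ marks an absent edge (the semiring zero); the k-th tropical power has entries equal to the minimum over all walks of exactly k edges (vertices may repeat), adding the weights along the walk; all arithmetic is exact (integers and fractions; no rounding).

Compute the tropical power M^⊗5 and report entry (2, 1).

M^⊗2:
  [-6, -2, 2]
  [3, 7, 4]
  [4, 13, -6]
M^⊗3:
  [0, 4, -10]
  [2, 6, -1]
  [-8, -4, 0]
M^⊗4:
  [-12, -8, -4]
  [-3, 1, -2]
  [-2, 2, -12]
M^⊗5:
  [-6, -2, -16]
  [-4, 0, -7]
  [-14, -10, -6]
Key observation: the optimum is the walk 2->0->2->0->2->1, with weight (-2) + (-4) + (-2) + (-4) + 2 = -10.
Optimal value attained by: walk 2->0->2->0->2->1.
Answer: (M^⊗5)[2][1] = -10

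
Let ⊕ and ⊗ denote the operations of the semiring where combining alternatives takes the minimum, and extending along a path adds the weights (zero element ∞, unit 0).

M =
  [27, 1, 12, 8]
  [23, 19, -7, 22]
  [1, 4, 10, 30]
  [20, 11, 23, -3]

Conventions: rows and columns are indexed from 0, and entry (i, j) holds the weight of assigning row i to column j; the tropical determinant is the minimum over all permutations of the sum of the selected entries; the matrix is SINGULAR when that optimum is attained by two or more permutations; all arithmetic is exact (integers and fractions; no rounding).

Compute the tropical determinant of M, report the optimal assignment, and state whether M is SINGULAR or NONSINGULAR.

σ = (0, 1, 2, 3): 27 + 19 + 10 + (-3) = 53
σ = (0, 1, 3, 2): 27 + 19 + 30 + 23 = 99
σ = (0, 2, 1, 3): 27 + (-7) + 4 + (-3) = 21
σ = (0, 2, 3, 1): 27 + (-7) + 30 + 11 = 61
σ = (0, 3, 1, 2): 27 + 22 + 4 + 23 = 76
σ = (0, 3, 2, 1): 27 + 22 + 10 + 11 = 70
σ = (1, 0, 2, 3): 1 + 23 + 10 + (-3) = 31
σ = (1, 0, 3, 2): 1 + 23 + 30 + 23 = 77
σ = (1, 2, 0, 3): 1 + (-7) + 1 + (-3) = -8
σ = (1, 2, 3, 0): 1 + (-7) + 30 + 20 = 44
σ = (1, 3, 0, 2): 1 + 22 + 1 + 23 = 47
σ = (1, 3, 2, 0): 1 + 22 + 10 + 20 = 53
σ = (2, 0, 1, 3): 12 + 23 + 4 + (-3) = 36
σ = (2, 0, 3, 1): 12 + 23 + 30 + 11 = 76
σ = (2, 1, 0, 3): 12 + 19 + 1 + (-3) = 29
σ = (2, 1, 3, 0): 12 + 19 + 30 + 20 = 81
σ = (2, 3, 0, 1): 12 + 22 + 1 + 11 = 46
σ = (2, 3, 1, 0): 12 + 22 + 4 + 20 = 58
σ = (3, 0, 1, 2): 8 + 23 + 4 + 23 = 58
σ = (3, 0, 2, 1): 8 + 23 + 10 + 11 = 52
σ = (3, 1, 0, 2): 8 + 19 + 1 + 23 = 51
σ = (3, 1, 2, 0): 8 + 19 + 10 + 20 = 57
σ = (3, 2, 0, 1): 8 + (-7) + 1 + 11 = 13
σ = (3, 2, 1, 0): 8 + (-7) + 4 + 20 = 25
Optimal value attained by: σ = (1, 2, 0, 3).
Answer: det⊕(M) = -8; verdict: NONSINGULAR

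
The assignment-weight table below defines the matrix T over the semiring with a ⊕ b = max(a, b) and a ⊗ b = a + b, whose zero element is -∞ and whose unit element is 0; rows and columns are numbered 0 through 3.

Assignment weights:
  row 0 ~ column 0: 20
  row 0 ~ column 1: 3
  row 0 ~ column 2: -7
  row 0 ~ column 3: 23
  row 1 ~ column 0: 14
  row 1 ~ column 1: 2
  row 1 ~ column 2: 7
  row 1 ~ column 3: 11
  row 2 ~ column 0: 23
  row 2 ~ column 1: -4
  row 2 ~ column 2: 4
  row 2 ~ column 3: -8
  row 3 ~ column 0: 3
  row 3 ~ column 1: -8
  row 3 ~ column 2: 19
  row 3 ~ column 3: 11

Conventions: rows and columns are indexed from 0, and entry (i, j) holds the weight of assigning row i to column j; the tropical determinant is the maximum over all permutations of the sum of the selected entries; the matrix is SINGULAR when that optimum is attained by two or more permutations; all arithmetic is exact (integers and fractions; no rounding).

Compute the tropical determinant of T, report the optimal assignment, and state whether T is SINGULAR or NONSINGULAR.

σ = (0, 1, 2, 3): 20 + 2 + 4 + 11 = 37
σ = (0, 1, 3, 2): 20 + 2 + (-8) + 19 = 33
σ = (0, 2, 1, 3): 20 + 7 + (-4) + 11 = 34
σ = (0, 2, 3, 1): 20 + 7 + (-8) + (-8) = 11
σ = (0, 3, 1, 2): 20 + 11 + (-4) + 19 = 46
σ = (0, 3, 2, 1): 20 + 11 + 4 + (-8) = 27
σ = (1, 0, 2, 3): 3 + 14 + 4 + 11 = 32
σ = (1, 0, 3, 2): 3 + 14 + (-8) + 19 = 28
σ = (1, 2, 0, 3): 3 + 7 + 23 + 11 = 44
σ = (1, 2, 3, 0): 3 + 7 + (-8) + 3 = 5
σ = (1, 3, 0, 2): 3 + 11 + 23 + 19 = 56
σ = (1, 3, 2, 0): 3 + 11 + 4 + 3 = 21
σ = (2, 0, 1, 3): (-7) + 14 + (-4) + 11 = 14
σ = (2, 0, 3, 1): (-7) + 14 + (-8) + (-8) = -9
σ = (2, 1, 0, 3): (-7) + 2 + 23 + 11 = 29
σ = (2, 1, 3, 0): (-7) + 2 + (-8) + 3 = -10
σ = (2, 3, 0, 1): (-7) + 11 + 23 + (-8) = 19
σ = (2, 3, 1, 0): (-7) + 11 + (-4) + 3 = 3
σ = (3, 0, 1, 2): 23 + 14 + (-4) + 19 = 52
σ = (3, 0, 2, 1): 23 + 14 + 4 + (-8) = 33
σ = (3, 1, 0, 2): 23 + 2 + 23 + 19 = 67
σ = (3, 1, 2, 0): 23 + 2 + 4 + 3 = 32
σ = (3, 2, 0, 1): 23 + 7 + 23 + (-8) = 45
σ = (3, 2, 1, 0): 23 + 7 + (-4) + 3 = 29
Optimal value attained by: σ = (3, 1, 0, 2).
Answer: det⊕(T) = 67; verdict: NONSINGULAR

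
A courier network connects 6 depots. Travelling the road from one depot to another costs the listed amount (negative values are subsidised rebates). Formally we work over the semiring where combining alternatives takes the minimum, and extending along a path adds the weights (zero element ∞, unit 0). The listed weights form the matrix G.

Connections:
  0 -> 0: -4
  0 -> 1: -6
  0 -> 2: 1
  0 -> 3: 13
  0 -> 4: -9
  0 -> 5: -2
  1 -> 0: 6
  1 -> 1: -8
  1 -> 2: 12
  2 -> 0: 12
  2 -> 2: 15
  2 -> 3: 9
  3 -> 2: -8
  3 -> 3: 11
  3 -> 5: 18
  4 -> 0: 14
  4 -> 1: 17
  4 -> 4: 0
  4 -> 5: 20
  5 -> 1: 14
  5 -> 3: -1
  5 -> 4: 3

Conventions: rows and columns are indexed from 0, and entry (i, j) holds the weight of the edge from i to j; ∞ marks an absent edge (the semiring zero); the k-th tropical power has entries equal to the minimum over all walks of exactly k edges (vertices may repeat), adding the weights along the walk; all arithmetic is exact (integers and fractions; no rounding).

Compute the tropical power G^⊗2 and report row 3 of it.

G^⊗2:
  [-8, -14, -3, -3, -13, -6]
  [-2, -16, 4, 19, -3, 4]
  [8, 6, 1, 20, 3, 10]
  [4, 32, 3, 1, 21, 29]
  [10, 8, 15, 19, 0, 12]
  [17, 6, -9, 10, 3, 17]
Answer: row 3 of G^⊗2 = [4, 32, 3, 1, 21, 29]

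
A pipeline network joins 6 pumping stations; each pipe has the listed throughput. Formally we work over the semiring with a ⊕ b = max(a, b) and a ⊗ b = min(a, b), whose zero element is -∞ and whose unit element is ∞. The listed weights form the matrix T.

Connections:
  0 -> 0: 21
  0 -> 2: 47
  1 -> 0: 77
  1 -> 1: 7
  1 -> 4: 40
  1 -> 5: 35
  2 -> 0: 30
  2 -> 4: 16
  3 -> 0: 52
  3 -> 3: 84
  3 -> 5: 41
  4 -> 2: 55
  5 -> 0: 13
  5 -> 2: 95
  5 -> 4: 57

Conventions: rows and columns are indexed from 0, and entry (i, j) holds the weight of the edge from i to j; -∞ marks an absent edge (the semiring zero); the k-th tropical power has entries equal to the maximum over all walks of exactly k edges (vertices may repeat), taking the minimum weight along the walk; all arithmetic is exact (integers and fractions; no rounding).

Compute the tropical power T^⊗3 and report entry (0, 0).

T^⊗2:
  [30, -∞, 21, -∞, 16, -∞]
  [21, 7, 47, -∞, 35, 7]
  [21, -∞, 30, -∞, -∞, -∞]
  [52, -∞, 47, 84, 41, 41]
  [30, -∞, -∞, -∞, 16, -∞]
  [30, -∞, 55, -∞, 16, -∞]
T^⊗3:
  [21, -∞, 30, -∞, 16, -∞]
  [30, 7, 35, -∞, 16, 7]
  [30, -∞, 21, -∞, 16, -∞]
  [52, -∞, 47, 84, 41, 41]
  [21, -∞, 30, -∞, -∞, -∞]
  [30, -∞, 30, -∞, 16, -∞]
Key observation: the optimum is the walk 0->0->2->0, with weight 21 min 47 min 30 = 21.
Optimal value attained by: walk 0->0->2->0.
Answer: (T^⊗3)[0][0] = 21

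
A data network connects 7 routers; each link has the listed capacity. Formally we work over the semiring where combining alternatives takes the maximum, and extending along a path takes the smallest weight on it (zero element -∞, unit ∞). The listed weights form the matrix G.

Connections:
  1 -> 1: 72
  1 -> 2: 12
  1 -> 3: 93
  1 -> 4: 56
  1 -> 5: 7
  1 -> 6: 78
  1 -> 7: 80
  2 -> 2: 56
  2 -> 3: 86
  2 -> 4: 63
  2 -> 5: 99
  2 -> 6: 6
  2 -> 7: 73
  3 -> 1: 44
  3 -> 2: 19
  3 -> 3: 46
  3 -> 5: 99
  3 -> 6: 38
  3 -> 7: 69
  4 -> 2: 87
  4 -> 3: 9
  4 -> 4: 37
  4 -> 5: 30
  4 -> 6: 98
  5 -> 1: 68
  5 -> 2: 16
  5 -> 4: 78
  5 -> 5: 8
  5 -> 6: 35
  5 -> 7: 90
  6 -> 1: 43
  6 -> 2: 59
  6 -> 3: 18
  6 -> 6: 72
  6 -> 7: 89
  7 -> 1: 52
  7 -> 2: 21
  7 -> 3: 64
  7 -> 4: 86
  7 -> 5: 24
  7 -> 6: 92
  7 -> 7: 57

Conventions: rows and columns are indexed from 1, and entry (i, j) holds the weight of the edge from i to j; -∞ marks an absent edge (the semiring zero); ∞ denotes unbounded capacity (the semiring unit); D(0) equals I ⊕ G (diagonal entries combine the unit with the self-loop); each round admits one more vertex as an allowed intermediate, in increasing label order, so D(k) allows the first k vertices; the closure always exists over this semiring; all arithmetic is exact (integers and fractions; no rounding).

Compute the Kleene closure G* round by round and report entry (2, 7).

D(0):
  [∞, 12, 93, 56, 7, 78, 80]
  [-∞, ∞, 86, 63, 99, 6, 73]
  [44, 19, ∞, -∞, 99, 38, 69]
  [-∞, 87, 9, ∞, 30, 98, -∞]
  [68, 16, -∞, 78, ∞, 35, 90]
  [43, 59, 18, -∞, -∞, ∞, 89]
  [52, 21, 64, 86, 24, 92, ∞]
D(1):
  [∞, 12, 93, 56, 7, 78, 80]
  [-∞, ∞, 86, 63, 99, 6, 73]
  [44, 19, ∞, 44, 99, 44, 69]
  [-∞, 87, 9, ∞, 30, 98, -∞]
  [68, 16, 68, 78, ∞, 68, 90]
  [43, 59, 43, 43, 7, ∞, 89]
  [52, 21, 64, 86, 24, 92, ∞]
D(2):
  [∞, 12, 93, 56, 12, 78, 80]
  [-∞, ∞, 86, 63, 99, 6, 73]
  [44, 19, ∞, 44, 99, 44, 69]
  [-∞, 87, 86, ∞, 87, 98, 73]
  [68, 16, 68, 78, ∞, 68, 90]
  [43, 59, 59, 59, 59, ∞, 89]
  [52, 21, 64, 86, 24, 92, ∞]
D(3):
  [∞, 19, 93, 56, 93, 78, 80]
  [44, ∞, 86, 63, 99, 44, 73]
  [44, 19, ∞, 44, 99, 44, 69]
  [44, 87, 86, ∞, 87, 98, 73]
  [68, 19, 68, 78, ∞, 68, 90]
  [44, 59, 59, 59, 59, ∞, 89]
  [52, 21, 64, 86, 64, 92, ∞]
D(4):
  [∞, 56, 93, 56, 93, 78, 80]
  [44, ∞, 86, 63, 99, 63, 73]
  [44, 44, ∞, 44, 99, 44, 69]
  [44, 87, 86, ∞, 87, 98, 73]
  [68, 78, 78, 78, ∞, 78, 90]
  [44, 59, 59, 59, 59, ∞, 89]
  [52, 86, 86, 86, 86, 92, ∞]
D(5):
  [∞, 78, 93, 78, 93, 78, 90]
  [68, ∞, 86, 78, 99, 78, 90]
  [68, 78, ∞, 78, 99, 78, 90]
  [68, 87, 86, ∞, 87, 98, 87]
  [68, 78, 78, 78, ∞, 78, 90]
  [59, 59, 59, 59, 59, ∞, 89]
  [68, 86, 86, 86, 86, 92, ∞]
D(6):
  [∞, 78, 93, 78, 93, 78, 90]
  [68, ∞, 86, 78, 99, 78, 90]
  [68, 78, ∞, 78, 99, 78, 90]
  [68, 87, 86, ∞, 87, 98, 89]
  [68, 78, 78, 78, ∞, 78, 90]
  [59, 59, 59, 59, 59, ∞, 89]
  [68, 86, 86, 86, 86, 92, ∞]
D(7):
  [∞, 86, 93, 86, 93, 90, 90]
  [68, ∞, 86, 86, 99, 90, 90]
  [68, 86, ∞, 86, 99, 90, 90]
  [68, 87, 86, ∞, 87, 98, 89]
  [68, 86, 86, 86, ∞, 90, 90]
  [68, 86, 86, 86, 86, ∞, 89]
  [68, 86, 86, 86, 86, 92, ∞]
Answer: G*[2][7] = 90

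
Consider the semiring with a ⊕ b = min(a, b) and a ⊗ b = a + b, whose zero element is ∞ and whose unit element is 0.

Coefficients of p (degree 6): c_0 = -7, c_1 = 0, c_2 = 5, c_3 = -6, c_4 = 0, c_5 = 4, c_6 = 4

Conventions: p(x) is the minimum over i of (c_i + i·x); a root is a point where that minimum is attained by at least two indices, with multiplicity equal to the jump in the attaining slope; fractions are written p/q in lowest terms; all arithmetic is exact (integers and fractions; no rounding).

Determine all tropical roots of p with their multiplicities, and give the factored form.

hull edge (i=0, c=-7) to (i=3, c=-6): slope 1/3, span 3
hull edge (i=3, c=-6) to (i=6, c=4): slope 10/3, span 3
Factored form: p(x) = 4 ⊗ (x ⊕ (-10/3)) ⊗ (x ⊕ (-10/3)) ⊗ (x ⊕ (-10/3)) ⊗ (x ⊕ (-1/3)) ⊗ (x ⊕ (-1/3)) ⊗ (x ⊕ (-1/3))
Answer: roots = -10/3 (mult 3), -1/3 (mult 3)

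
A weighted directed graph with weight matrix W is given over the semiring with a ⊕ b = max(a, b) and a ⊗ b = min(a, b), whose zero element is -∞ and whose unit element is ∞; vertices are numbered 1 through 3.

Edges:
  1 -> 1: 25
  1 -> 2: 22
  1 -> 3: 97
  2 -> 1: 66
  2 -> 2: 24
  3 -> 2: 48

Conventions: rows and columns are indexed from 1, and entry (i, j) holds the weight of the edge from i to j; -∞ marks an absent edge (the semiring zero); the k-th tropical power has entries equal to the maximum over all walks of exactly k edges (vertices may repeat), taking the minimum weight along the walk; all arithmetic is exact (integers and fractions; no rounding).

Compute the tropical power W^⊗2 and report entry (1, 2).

W^⊗2:
  [25, 48, 25]
  [25, 24, 66]
  [48, 24, -∞]
Key observation: the optimum is the walk 1->3->2, with weight 97 min 48 = 48.
Optimal value attained by: walk 1->3->2.
Answer: (W^⊗2)[1][2] = 48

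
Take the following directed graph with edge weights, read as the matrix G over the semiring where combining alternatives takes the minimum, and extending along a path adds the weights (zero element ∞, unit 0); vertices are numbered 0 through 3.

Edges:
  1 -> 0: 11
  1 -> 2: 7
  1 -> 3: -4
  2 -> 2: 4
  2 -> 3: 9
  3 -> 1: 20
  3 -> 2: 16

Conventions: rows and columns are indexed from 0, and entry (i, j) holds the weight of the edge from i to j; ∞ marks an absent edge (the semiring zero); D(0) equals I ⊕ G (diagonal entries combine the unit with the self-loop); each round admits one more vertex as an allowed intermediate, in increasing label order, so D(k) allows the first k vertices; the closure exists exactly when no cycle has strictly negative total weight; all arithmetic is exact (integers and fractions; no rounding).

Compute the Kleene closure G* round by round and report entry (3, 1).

D(0):
  [0, ∞, ∞, ∞]
  [11, 0, 7, -4]
  [∞, ∞, 0, 9]
  [∞, 20, 16, 0]
D(1):
  [0, ∞, ∞, ∞]
  [11, 0, 7, -4]
  [∞, ∞, 0, 9]
  [∞, 20, 16, 0]
D(2):
  [0, ∞, ∞, ∞]
  [11, 0, 7, -4]
  [∞, ∞, 0, 9]
  [31, 20, 16, 0]
D(3):
  [0, ∞, ∞, ∞]
  [11, 0, 7, -4]
  [∞, ∞, 0, 9]
  [31, 20, 16, 0]
D(4):
  [0, ∞, ∞, ∞]
  [11, 0, 7, -4]
  [40, 29, 0, 9]
  [31, 20, 16, 0]
Answer: G*[3][1] = 20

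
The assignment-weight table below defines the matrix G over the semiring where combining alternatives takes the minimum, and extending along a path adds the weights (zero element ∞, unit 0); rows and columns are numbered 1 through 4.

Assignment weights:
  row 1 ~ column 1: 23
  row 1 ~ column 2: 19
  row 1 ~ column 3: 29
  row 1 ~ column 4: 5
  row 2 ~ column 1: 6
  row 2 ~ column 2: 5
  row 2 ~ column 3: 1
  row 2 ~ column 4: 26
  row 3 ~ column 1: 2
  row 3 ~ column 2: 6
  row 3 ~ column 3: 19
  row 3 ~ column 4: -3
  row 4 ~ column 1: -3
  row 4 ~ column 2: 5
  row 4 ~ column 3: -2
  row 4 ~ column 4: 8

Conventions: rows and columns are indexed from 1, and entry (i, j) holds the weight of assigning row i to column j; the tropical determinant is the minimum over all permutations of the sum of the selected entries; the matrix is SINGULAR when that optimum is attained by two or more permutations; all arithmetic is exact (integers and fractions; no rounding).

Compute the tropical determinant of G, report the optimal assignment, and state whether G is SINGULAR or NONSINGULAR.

σ = (1, 2, 3, 4): 23 + 5 + 19 + 8 = 55
σ = (1, 2, 4, 3): 23 + 5 + (-3) + (-2) = 23
σ = (1, 3, 2, 4): 23 + 1 + 6 + 8 = 38
σ = (1, 3, 4, 2): 23 + 1 + (-3) + 5 = 26
σ = (1, 4, 2, 3): 23 + 26 + 6 + (-2) = 53
σ = (1, 4, 3, 2): 23 + 26 + 19 + 5 = 73
σ = (2, 1, 3, 4): 19 + 6 + 19 + 8 = 52
σ = (2, 1, 4, 3): 19 + 6 + (-3) + (-2) = 20
σ = (2, 3, 1, 4): 19 + 1 + 2 + 8 = 30
σ = (2, 3, 4, 1): 19 + 1 + (-3) + (-3) = 14
σ = (2, 4, 1, 3): 19 + 26 + 2 + (-2) = 45
σ = (2, 4, 3, 1): 19 + 26 + 19 + (-3) = 61
σ = (3, 1, 2, 4): 29 + 6 + 6 + 8 = 49
σ = (3, 1, 4, 2): 29 + 6 + (-3) + 5 = 37
σ = (3, 2, 1, 4): 29 + 5 + 2 + 8 = 44
σ = (3, 2, 4, 1): 29 + 5 + (-3) + (-3) = 28
σ = (3, 4, 1, 2): 29 + 26 + 2 + 5 = 62
σ = (3, 4, 2, 1): 29 + 26 + 6 + (-3) = 58
σ = (4, 1, 2, 3): 5 + 6 + 6 + (-2) = 15
σ = (4, 1, 3, 2): 5 + 6 + 19 + 5 = 35
σ = (4, 2, 1, 3): 5 + 5 + 2 + (-2) = 10
σ = (4, 2, 3, 1): 5 + 5 + 19 + (-3) = 26
σ = (4, 3, 1, 2): 5 + 1 + 2 + 5 = 13
σ = (4, 3, 2, 1): 5 + 1 + 6 + (-3) = 9
Optimal value attained by: σ = (4, 3, 2, 1).
Answer: det⊕(G) = 9; verdict: NONSINGULAR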